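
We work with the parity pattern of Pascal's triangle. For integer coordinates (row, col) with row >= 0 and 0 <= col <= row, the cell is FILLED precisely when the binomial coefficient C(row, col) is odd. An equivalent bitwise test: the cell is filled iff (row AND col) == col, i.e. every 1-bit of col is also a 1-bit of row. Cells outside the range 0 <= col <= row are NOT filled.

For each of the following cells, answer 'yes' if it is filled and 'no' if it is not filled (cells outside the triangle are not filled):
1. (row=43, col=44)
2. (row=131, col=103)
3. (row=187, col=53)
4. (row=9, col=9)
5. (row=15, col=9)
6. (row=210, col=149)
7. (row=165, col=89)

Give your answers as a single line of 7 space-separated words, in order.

Answer: no no no yes yes no no

Derivation:
(43,44): col outside [0, 43] -> not filled
(131,103): row=0b10000011, col=0b1100111, row AND col = 0b11 = 3; 3 != 103 -> empty
(187,53): row=0b10111011, col=0b110101, row AND col = 0b110001 = 49; 49 != 53 -> empty
(9,9): row=0b1001, col=0b1001, row AND col = 0b1001 = 9; 9 == 9 -> filled
(15,9): row=0b1111, col=0b1001, row AND col = 0b1001 = 9; 9 == 9 -> filled
(210,149): row=0b11010010, col=0b10010101, row AND col = 0b10010000 = 144; 144 != 149 -> empty
(165,89): row=0b10100101, col=0b1011001, row AND col = 0b1 = 1; 1 != 89 -> empty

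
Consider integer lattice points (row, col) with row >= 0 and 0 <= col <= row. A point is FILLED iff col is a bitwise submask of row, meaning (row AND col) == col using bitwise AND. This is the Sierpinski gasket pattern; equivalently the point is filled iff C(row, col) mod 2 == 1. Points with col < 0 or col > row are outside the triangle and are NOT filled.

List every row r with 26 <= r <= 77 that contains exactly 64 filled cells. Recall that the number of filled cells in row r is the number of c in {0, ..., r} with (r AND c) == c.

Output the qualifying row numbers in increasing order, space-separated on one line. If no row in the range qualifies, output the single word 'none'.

Row r has 2^popcount(r) filled cells, so we need popcount(r) = log2(64) = 6.
Scan r = 26..77 and keep those with exactly 6 one-bits:
r=26=11010 popcount=3 -> skip
r=27=11011 popcount=4 -> skip
r=28=11100 popcount=3 -> skip
r=29=11101 popcount=4 -> skip
r=30=11110 popcount=4 -> skip
r=31=11111 popcount=5 -> skip
r=32=100000 popcount=1 -> skip
r=33=100001 popcount=2 -> skip
r=34=100010 popcount=2 -> skip
r=35=100011 popcount=3 -> skip
r=36=100100 popcount=2 -> skip
r=37=100101 popcount=3 -> skip
r=38=100110 popcount=3 -> skip
r=39=100111 popcount=4 -> skip
r=40=101000 popcount=2 -> skip
r=41=101001 popcount=3 -> skip
r=42=101010 popcount=3 -> skip
r=43=101011 popcount=4 -> skip
r=44=101100 popcount=3 -> skip
r=45=101101 popcount=4 -> skip
r=46=101110 popcount=4 -> skip
r=47=101111 popcount=5 -> skip
r=48=110000 popcount=2 -> skip
r=49=110001 popcount=3 -> skip
r=50=110010 popcount=3 -> skip
r=51=110011 popcount=4 -> skip
r=52=110100 popcount=3 -> skip
r=53=110101 popcount=4 -> skip
r=54=110110 popcount=4 -> skip
r=55=110111 popcount=5 -> skip
r=56=111000 popcount=3 -> skip
r=57=111001 popcount=4 -> skip
r=58=111010 popcount=4 -> skip
r=59=111011 popcount=5 -> skip
r=60=111100 popcount=4 -> skip
r=61=111101 popcount=5 -> skip
r=62=111110 popcount=5 -> skip
r=63=111111 popcount=6 -> KEEP
r=64=1000000 popcount=1 -> skip
r=65=1000001 popcount=2 -> skip
r=66=1000010 popcount=2 -> skip
r=67=1000011 popcount=3 -> skip
r=68=1000100 popcount=2 -> skip
r=69=1000101 popcount=3 -> skip
r=70=1000110 popcount=3 -> skip
r=71=1000111 popcount=4 -> skip
r=72=1001000 popcount=2 -> skip
r=73=1001001 popcount=3 -> skip
r=74=1001010 popcount=3 -> skip
r=75=1001011 popcount=4 -> skip
r=76=1001100 popcount=3 -> skip
r=77=1001101 popcount=4 -> skip
Kept rows: 63

Answer: 63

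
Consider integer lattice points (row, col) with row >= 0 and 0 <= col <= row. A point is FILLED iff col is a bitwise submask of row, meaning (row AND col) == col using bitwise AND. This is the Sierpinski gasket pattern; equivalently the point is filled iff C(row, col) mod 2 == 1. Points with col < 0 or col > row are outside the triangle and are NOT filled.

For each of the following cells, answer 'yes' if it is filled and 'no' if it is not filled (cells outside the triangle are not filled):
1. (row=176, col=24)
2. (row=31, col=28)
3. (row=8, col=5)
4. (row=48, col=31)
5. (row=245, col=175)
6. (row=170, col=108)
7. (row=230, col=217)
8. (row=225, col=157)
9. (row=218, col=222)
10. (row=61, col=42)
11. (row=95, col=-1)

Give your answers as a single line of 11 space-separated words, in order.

(176,24): row=0b10110000, col=0b11000, row AND col = 0b10000 = 16; 16 != 24 -> empty
(31,28): row=0b11111, col=0b11100, row AND col = 0b11100 = 28; 28 == 28 -> filled
(8,5): row=0b1000, col=0b101, row AND col = 0b0 = 0; 0 != 5 -> empty
(48,31): row=0b110000, col=0b11111, row AND col = 0b10000 = 16; 16 != 31 -> empty
(245,175): row=0b11110101, col=0b10101111, row AND col = 0b10100101 = 165; 165 != 175 -> empty
(170,108): row=0b10101010, col=0b1101100, row AND col = 0b101000 = 40; 40 != 108 -> empty
(230,217): row=0b11100110, col=0b11011001, row AND col = 0b11000000 = 192; 192 != 217 -> empty
(225,157): row=0b11100001, col=0b10011101, row AND col = 0b10000001 = 129; 129 != 157 -> empty
(218,222): col outside [0, 218] -> not filled
(61,42): row=0b111101, col=0b101010, row AND col = 0b101000 = 40; 40 != 42 -> empty
(95,-1): col outside [0, 95] -> not filled

Answer: no yes no no no no no no no no no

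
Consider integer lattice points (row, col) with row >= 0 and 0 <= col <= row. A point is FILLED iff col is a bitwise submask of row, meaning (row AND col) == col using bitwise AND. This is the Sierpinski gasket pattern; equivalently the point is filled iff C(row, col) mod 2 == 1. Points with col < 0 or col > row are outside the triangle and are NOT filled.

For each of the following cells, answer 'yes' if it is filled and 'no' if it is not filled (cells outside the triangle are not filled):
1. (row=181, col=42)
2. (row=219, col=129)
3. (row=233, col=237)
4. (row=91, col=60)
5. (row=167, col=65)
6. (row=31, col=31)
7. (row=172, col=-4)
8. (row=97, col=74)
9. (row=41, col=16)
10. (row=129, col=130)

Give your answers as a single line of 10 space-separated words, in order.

(181,42): row=0b10110101, col=0b101010, row AND col = 0b100000 = 32; 32 != 42 -> empty
(219,129): row=0b11011011, col=0b10000001, row AND col = 0b10000001 = 129; 129 == 129 -> filled
(233,237): col outside [0, 233] -> not filled
(91,60): row=0b1011011, col=0b111100, row AND col = 0b11000 = 24; 24 != 60 -> empty
(167,65): row=0b10100111, col=0b1000001, row AND col = 0b1 = 1; 1 != 65 -> empty
(31,31): row=0b11111, col=0b11111, row AND col = 0b11111 = 31; 31 == 31 -> filled
(172,-4): col outside [0, 172] -> not filled
(97,74): row=0b1100001, col=0b1001010, row AND col = 0b1000000 = 64; 64 != 74 -> empty
(41,16): row=0b101001, col=0b10000, row AND col = 0b0 = 0; 0 != 16 -> empty
(129,130): col outside [0, 129] -> not filled

Answer: no yes no no no yes no no no no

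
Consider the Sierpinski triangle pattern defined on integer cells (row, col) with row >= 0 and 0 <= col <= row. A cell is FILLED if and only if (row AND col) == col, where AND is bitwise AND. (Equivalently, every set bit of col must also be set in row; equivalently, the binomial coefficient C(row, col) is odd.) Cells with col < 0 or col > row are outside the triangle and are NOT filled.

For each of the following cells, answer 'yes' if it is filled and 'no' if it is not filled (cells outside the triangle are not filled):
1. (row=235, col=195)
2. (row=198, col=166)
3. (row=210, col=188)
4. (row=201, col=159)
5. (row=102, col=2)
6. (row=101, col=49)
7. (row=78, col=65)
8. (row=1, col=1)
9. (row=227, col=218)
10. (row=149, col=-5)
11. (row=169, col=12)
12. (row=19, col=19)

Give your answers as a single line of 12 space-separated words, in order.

(235,195): row=0b11101011, col=0b11000011, row AND col = 0b11000011 = 195; 195 == 195 -> filled
(198,166): row=0b11000110, col=0b10100110, row AND col = 0b10000110 = 134; 134 != 166 -> empty
(210,188): row=0b11010010, col=0b10111100, row AND col = 0b10010000 = 144; 144 != 188 -> empty
(201,159): row=0b11001001, col=0b10011111, row AND col = 0b10001001 = 137; 137 != 159 -> empty
(102,2): row=0b1100110, col=0b10, row AND col = 0b10 = 2; 2 == 2 -> filled
(101,49): row=0b1100101, col=0b110001, row AND col = 0b100001 = 33; 33 != 49 -> empty
(78,65): row=0b1001110, col=0b1000001, row AND col = 0b1000000 = 64; 64 != 65 -> empty
(1,1): row=0b1, col=0b1, row AND col = 0b1 = 1; 1 == 1 -> filled
(227,218): row=0b11100011, col=0b11011010, row AND col = 0b11000010 = 194; 194 != 218 -> empty
(149,-5): col outside [0, 149] -> not filled
(169,12): row=0b10101001, col=0b1100, row AND col = 0b1000 = 8; 8 != 12 -> empty
(19,19): row=0b10011, col=0b10011, row AND col = 0b10011 = 19; 19 == 19 -> filled

Answer: yes no no no yes no no yes no no no yes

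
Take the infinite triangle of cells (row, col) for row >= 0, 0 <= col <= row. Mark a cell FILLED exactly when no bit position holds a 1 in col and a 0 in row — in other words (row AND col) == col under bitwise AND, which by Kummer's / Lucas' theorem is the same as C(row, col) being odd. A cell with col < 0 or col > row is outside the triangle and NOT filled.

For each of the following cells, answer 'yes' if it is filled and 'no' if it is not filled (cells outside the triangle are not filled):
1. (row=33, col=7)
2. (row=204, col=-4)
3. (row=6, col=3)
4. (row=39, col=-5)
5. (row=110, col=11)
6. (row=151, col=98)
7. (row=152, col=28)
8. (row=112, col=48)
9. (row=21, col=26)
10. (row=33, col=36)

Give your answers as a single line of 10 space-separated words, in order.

Answer: no no no no no no no yes no no

Derivation:
(33,7): row=0b100001, col=0b111, row AND col = 0b1 = 1; 1 != 7 -> empty
(204,-4): col outside [0, 204] -> not filled
(6,3): row=0b110, col=0b11, row AND col = 0b10 = 2; 2 != 3 -> empty
(39,-5): col outside [0, 39] -> not filled
(110,11): row=0b1101110, col=0b1011, row AND col = 0b1010 = 10; 10 != 11 -> empty
(151,98): row=0b10010111, col=0b1100010, row AND col = 0b10 = 2; 2 != 98 -> empty
(152,28): row=0b10011000, col=0b11100, row AND col = 0b11000 = 24; 24 != 28 -> empty
(112,48): row=0b1110000, col=0b110000, row AND col = 0b110000 = 48; 48 == 48 -> filled
(21,26): col outside [0, 21] -> not filled
(33,36): col outside [0, 33] -> not filled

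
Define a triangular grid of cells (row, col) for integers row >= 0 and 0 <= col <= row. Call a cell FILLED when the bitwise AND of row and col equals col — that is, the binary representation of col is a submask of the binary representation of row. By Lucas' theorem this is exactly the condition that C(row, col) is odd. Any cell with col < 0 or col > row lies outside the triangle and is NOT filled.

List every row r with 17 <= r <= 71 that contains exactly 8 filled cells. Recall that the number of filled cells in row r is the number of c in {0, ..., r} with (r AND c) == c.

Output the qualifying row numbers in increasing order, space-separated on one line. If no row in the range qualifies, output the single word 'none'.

Answer: 19 21 22 25 26 28 35 37 38 41 42 44 49 50 52 56 67 69 70

Derivation:
Row r has 2^popcount(r) filled cells, so we need popcount(r) = log2(8) = 3.
Scan r = 17..71 and keep those with exactly 3 one-bits:
r=17=10001 popcount=2 -> skip
r=18=10010 popcount=2 -> skip
r=19=10011 popcount=3 -> KEEP
r=20=10100 popcount=2 -> skip
r=21=10101 popcount=3 -> KEEP
r=22=10110 popcount=3 -> KEEP
r=23=10111 popcount=4 -> skip
r=24=11000 popcount=2 -> skip
r=25=11001 popcount=3 -> KEEP
r=26=11010 popcount=3 -> KEEP
r=27=11011 popcount=4 -> skip
r=28=11100 popcount=3 -> KEEP
r=29=11101 popcount=4 -> skip
r=30=11110 popcount=4 -> skip
r=31=11111 popcount=5 -> skip
r=32=100000 popcount=1 -> skip
r=33=100001 popcount=2 -> skip
r=34=100010 popcount=2 -> skip
r=35=100011 popcount=3 -> KEEP
r=36=100100 popcount=2 -> skip
r=37=100101 popcount=3 -> KEEP
r=38=100110 popcount=3 -> KEEP
r=39=100111 popcount=4 -> skip
r=40=101000 popcount=2 -> skip
r=41=101001 popcount=3 -> KEEP
r=42=101010 popcount=3 -> KEEP
r=43=101011 popcount=4 -> skip
r=44=101100 popcount=3 -> KEEP
r=45=101101 popcount=4 -> skip
r=46=101110 popcount=4 -> skip
r=47=101111 popcount=5 -> skip
r=48=110000 popcount=2 -> skip
r=49=110001 popcount=3 -> KEEP
r=50=110010 popcount=3 -> KEEP
r=51=110011 popcount=4 -> skip
r=52=110100 popcount=3 -> KEEP
r=53=110101 popcount=4 -> skip
r=54=110110 popcount=4 -> skip
r=55=110111 popcount=5 -> skip
r=56=111000 popcount=3 -> KEEP
r=57=111001 popcount=4 -> skip
r=58=111010 popcount=4 -> skip
r=59=111011 popcount=5 -> skip
r=60=111100 popcount=4 -> skip
r=61=111101 popcount=5 -> skip
r=62=111110 popcount=5 -> skip
r=63=111111 popcount=6 -> skip
r=64=1000000 popcount=1 -> skip
r=65=1000001 popcount=2 -> skip
r=66=1000010 popcount=2 -> skip
r=67=1000011 popcount=3 -> KEEP
r=68=1000100 popcount=2 -> skip
r=69=1000101 popcount=3 -> KEEP
r=70=1000110 popcount=3 -> KEEP
r=71=1000111 popcount=4 -> skip
Kept rows: 19 21 22 25 26 28 35 37 38 41 42 44 49 50 52 56 67 69 70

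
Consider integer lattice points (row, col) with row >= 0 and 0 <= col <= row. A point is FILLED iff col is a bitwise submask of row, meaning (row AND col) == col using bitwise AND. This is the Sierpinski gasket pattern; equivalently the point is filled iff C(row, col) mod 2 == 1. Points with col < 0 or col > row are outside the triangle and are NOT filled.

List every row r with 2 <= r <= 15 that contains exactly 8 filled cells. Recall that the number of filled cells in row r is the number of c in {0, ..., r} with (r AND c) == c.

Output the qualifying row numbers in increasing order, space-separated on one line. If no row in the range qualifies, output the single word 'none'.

Row r has 2^popcount(r) filled cells, so we need popcount(r) = log2(8) = 3.
Scan r = 2..15 and keep those with exactly 3 one-bits:
r=2=10 popcount=1 -> skip
r=3=11 popcount=2 -> skip
r=4=100 popcount=1 -> skip
r=5=101 popcount=2 -> skip
r=6=110 popcount=2 -> skip
r=7=111 popcount=3 -> KEEP
r=8=1000 popcount=1 -> skip
r=9=1001 popcount=2 -> skip
r=10=1010 popcount=2 -> skip
r=11=1011 popcount=3 -> KEEP
r=12=1100 popcount=2 -> skip
r=13=1101 popcount=3 -> KEEP
r=14=1110 popcount=3 -> KEEP
r=15=1111 popcount=4 -> skip
Kept rows: 7 11 13 14

Answer: 7 11 13 14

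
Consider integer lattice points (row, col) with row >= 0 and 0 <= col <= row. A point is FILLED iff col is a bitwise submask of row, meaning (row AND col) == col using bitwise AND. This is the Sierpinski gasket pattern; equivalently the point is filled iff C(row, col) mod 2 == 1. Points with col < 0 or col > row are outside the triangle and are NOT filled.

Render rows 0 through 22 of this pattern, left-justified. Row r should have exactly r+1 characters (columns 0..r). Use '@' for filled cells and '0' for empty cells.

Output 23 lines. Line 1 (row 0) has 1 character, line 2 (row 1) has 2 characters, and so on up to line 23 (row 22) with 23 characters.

Answer: @
@@
@0@
@@@@
@000@
@@00@@
@0@0@0@
@@@@@@@@
@0000000@
@@000000@@
@0@00000@0@
@@@@0000@@@@
@000@000@000@
@@00@@00@@00@@
@0@0@0@0@0@0@0@
@@@@@@@@@@@@@@@@
@000000000000000@
@@00000000000000@@
@0@0000000000000@0@
@@@@000000000000@@@@
@000@00000000000@000@
@@00@@0000000000@@00@@
@0@0@0@000000000@0@0@0@

Derivation:
r0=0: @
r1=1: @@
r2=10: @0@
r3=11: @@@@
r4=100: @000@
r5=101: @@00@@
r6=110: @0@0@0@
r7=111: @@@@@@@@
r8=1000: @0000000@
r9=1001: @@000000@@
r10=1010: @0@00000@0@
r11=1011: @@@@0000@@@@
r12=1100: @000@000@000@
r13=1101: @@00@@00@@00@@
r14=1110: @0@0@0@0@0@0@0@
r15=1111: @@@@@@@@@@@@@@@@
r16=10000: @000000000000000@
r17=10001: @@00000000000000@@
r18=10010: @0@0000000000000@0@
r19=10011: @@@@000000000000@@@@
r20=10100: @000@00000000000@000@
r21=10101: @@00@@0000000000@@00@@
r22=10110: @0@0@0@000000000@0@0@0@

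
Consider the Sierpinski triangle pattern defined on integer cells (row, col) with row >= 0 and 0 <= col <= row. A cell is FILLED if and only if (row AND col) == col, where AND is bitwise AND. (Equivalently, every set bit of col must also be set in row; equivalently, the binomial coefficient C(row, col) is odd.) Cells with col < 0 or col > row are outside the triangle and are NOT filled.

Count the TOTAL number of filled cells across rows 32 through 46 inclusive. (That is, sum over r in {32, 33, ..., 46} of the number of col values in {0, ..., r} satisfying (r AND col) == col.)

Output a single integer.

r32=100000 pc1: +2 =2
r33=100001 pc2: +4 =6
r34=100010 pc2: +4 =10
r35=100011 pc3: +8 =18
r36=100100 pc2: +4 =22
r37=100101 pc3: +8 =30
r38=100110 pc3: +8 =38
r39=100111 pc4: +16 =54
r40=101000 pc2: +4 =58
r41=101001 pc3: +8 =66
r42=101010 pc3: +8 =74
r43=101011 pc4: +16 =90
r44=101100 pc3: +8 =98
r45=101101 pc4: +16 =114
r46=101110 pc4: +16 =130

Answer: 130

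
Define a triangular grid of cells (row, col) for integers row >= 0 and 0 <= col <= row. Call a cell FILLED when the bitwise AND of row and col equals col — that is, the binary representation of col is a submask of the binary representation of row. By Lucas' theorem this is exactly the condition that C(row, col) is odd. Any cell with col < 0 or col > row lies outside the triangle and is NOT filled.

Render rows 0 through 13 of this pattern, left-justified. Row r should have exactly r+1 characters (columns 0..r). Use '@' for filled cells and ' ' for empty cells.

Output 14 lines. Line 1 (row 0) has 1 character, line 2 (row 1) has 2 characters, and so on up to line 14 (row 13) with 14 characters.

r0=0: @
r1=1: @@
r2=10: @ @
r3=11: @@@@
r4=100: @   @
r5=101: @@  @@
r6=110: @ @ @ @
r7=111: @@@@@@@@
r8=1000: @       @
r9=1001: @@      @@
r10=1010: @ @     @ @
r11=1011: @@@@    @@@@
r12=1100: @   @   @   @
r13=1101: @@  @@  @@  @@

Answer: @
@@
@ @
@@@@
@   @
@@  @@
@ @ @ @
@@@@@@@@
@       @
@@      @@
@ @     @ @
@@@@    @@@@
@   @   @   @
@@  @@  @@  @@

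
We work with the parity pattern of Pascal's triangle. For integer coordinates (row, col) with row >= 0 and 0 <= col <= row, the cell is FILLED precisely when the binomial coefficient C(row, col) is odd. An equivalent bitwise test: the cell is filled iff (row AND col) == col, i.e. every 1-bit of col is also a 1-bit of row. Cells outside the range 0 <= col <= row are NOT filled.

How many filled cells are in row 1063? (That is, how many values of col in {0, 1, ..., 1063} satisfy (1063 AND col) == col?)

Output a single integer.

Answer: 32

Derivation:
1063 in binary = 10000100111
popcount(1063) = number of 1-bits in 10000100111 = 5
A col c satisfies (1063 AND c) == c iff every set bit of c is also set in 1063; each of the 5 set bits of 1063 can independently be on or off in c.
count = 2^5 = 32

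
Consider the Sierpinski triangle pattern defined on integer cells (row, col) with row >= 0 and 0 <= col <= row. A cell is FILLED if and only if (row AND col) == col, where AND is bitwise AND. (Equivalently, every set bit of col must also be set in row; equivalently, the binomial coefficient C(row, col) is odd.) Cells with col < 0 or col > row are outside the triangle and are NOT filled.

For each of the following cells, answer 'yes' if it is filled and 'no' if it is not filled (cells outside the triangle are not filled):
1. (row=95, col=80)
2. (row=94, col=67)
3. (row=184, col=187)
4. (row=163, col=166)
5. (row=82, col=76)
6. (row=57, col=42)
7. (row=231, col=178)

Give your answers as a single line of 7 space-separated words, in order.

Answer: yes no no no no no no

Derivation:
(95,80): row=0b1011111, col=0b1010000, row AND col = 0b1010000 = 80; 80 == 80 -> filled
(94,67): row=0b1011110, col=0b1000011, row AND col = 0b1000010 = 66; 66 != 67 -> empty
(184,187): col outside [0, 184] -> not filled
(163,166): col outside [0, 163] -> not filled
(82,76): row=0b1010010, col=0b1001100, row AND col = 0b1000000 = 64; 64 != 76 -> empty
(57,42): row=0b111001, col=0b101010, row AND col = 0b101000 = 40; 40 != 42 -> empty
(231,178): row=0b11100111, col=0b10110010, row AND col = 0b10100010 = 162; 162 != 178 -> empty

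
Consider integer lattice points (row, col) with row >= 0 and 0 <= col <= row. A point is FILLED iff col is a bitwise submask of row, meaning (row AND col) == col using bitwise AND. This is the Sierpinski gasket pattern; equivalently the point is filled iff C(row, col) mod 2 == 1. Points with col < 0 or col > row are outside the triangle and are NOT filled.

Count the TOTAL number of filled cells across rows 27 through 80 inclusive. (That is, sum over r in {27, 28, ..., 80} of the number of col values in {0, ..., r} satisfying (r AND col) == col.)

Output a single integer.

Answer: 740

Derivation:
r27=11011 pc4: +16 =16
r28=11100 pc3: +8 =24
r29=11101 pc4: +16 =40
r30=11110 pc4: +16 =56
r31=11111 pc5: +32 =88
r32=100000 pc1: +2 =90
r33=100001 pc2: +4 =94
r34=100010 pc2: +4 =98
r35=100011 pc3: +8 =106
r36=100100 pc2: +4 =110
r37=100101 pc3: +8 =118
r38=100110 pc3: +8 =126
r39=100111 pc4: +16 =142
r40=101000 pc2: +4 =146
r41=101001 pc3: +8 =154
r42=101010 pc3: +8 =162
r43=101011 pc4: +16 =178
r44=101100 pc3: +8 =186
r45=101101 pc4: +16 =202
r46=101110 pc4: +16 =218
r47=101111 pc5: +32 =250
r48=110000 pc2: +4 =254
r49=110001 pc3: +8 =262
r50=110010 pc3: +8 =270
r51=110011 pc4: +16 =286
r52=110100 pc3: +8 =294
r53=110101 pc4: +16 =310
r54=110110 pc4: +16 =326
r55=110111 pc5: +32 =358
r56=111000 pc3: +8 =366
r57=111001 pc4: +16 =382
r58=111010 pc4: +16 =398
r59=111011 pc5: +32 =430
r60=111100 pc4: +16 =446
r61=111101 pc5: +32 =478
r62=111110 pc5: +32 =510
r63=111111 pc6: +64 =574
r64=1000000 pc1: +2 =576
r65=1000001 pc2: +4 =580
r66=1000010 pc2: +4 =584
r67=1000011 pc3: +8 =592
r68=1000100 pc2: +4 =596
r69=1000101 pc3: +8 =604
r70=1000110 pc3: +8 =612
r71=1000111 pc4: +16 =628
r72=1001000 pc2: +4 =632
r73=1001001 pc3: +8 =640
r74=1001010 pc3: +8 =648
r75=1001011 pc4: +16 =664
r76=1001100 pc3: +8 =672
r77=1001101 pc4: +16 =688
r78=1001110 pc4: +16 =704
r79=1001111 pc5: +32 =736
r80=1010000 pc2: +4 =740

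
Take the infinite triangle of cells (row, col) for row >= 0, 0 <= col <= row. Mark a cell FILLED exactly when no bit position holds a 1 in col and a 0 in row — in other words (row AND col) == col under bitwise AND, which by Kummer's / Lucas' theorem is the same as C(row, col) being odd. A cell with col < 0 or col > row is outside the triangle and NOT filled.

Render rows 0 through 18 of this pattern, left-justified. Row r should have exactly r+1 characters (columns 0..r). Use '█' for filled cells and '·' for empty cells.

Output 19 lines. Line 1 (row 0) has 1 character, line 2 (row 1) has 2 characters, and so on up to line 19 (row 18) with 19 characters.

r0=0: █
r1=1: ██
r2=10: █·█
r3=11: ████
r4=100: █···█
r5=101: ██··██
r6=110: █·█·█·█
r7=111: ████████
r8=1000: █·······█
r9=1001: ██······██
r10=1010: █·█·····█·█
r11=1011: ████····████
r12=1100: █···█···█···█
r13=1101: ██··██··██··██
r14=1110: █·█·█·█·█·█·█·█
r15=1111: ████████████████
r16=10000: █···············█
r17=10001: ██··············██
r18=10010: █·█·············█·█

Answer: █
██
█·█
████
█···█
██··██
█·█·█·█
████████
█·······█
██······██
█·█·····█·█
████····████
█···█···█···█
██··██··██··██
█·█·█·█·█·█·█·█
████████████████
█···············█
██··············██
█·█·············█·█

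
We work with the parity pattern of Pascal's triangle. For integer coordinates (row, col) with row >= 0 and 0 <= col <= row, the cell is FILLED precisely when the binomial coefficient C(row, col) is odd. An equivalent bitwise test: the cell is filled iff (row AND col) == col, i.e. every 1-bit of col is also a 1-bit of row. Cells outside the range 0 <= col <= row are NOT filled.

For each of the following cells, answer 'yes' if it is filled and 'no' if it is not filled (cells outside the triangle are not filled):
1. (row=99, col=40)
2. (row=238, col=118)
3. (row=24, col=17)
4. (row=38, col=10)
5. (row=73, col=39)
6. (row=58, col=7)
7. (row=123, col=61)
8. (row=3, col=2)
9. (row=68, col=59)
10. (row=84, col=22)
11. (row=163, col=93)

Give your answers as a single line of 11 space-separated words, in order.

Answer: no no no no no no no yes no no no

Derivation:
(99,40): row=0b1100011, col=0b101000, row AND col = 0b100000 = 32; 32 != 40 -> empty
(238,118): row=0b11101110, col=0b1110110, row AND col = 0b1100110 = 102; 102 != 118 -> empty
(24,17): row=0b11000, col=0b10001, row AND col = 0b10000 = 16; 16 != 17 -> empty
(38,10): row=0b100110, col=0b1010, row AND col = 0b10 = 2; 2 != 10 -> empty
(73,39): row=0b1001001, col=0b100111, row AND col = 0b1 = 1; 1 != 39 -> empty
(58,7): row=0b111010, col=0b111, row AND col = 0b10 = 2; 2 != 7 -> empty
(123,61): row=0b1111011, col=0b111101, row AND col = 0b111001 = 57; 57 != 61 -> empty
(3,2): row=0b11, col=0b10, row AND col = 0b10 = 2; 2 == 2 -> filled
(68,59): row=0b1000100, col=0b111011, row AND col = 0b0 = 0; 0 != 59 -> empty
(84,22): row=0b1010100, col=0b10110, row AND col = 0b10100 = 20; 20 != 22 -> empty
(163,93): row=0b10100011, col=0b1011101, row AND col = 0b1 = 1; 1 != 93 -> empty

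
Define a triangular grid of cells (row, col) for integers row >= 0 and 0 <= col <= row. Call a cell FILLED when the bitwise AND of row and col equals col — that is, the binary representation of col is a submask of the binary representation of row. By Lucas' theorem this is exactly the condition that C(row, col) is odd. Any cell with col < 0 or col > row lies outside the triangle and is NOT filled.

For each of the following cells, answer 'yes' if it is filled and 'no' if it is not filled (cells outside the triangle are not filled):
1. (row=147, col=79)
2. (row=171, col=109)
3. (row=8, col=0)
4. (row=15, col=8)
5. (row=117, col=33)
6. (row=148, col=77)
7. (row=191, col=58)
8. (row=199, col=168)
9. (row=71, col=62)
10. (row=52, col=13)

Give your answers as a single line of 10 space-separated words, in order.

(147,79): row=0b10010011, col=0b1001111, row AND col = 0b11 = 3; 3 != 79 -> empty
(171,109): row=0b10101011, col=0b1101101, row AND col = 0b101001 = 41; 41 != 109 -> empty
(8,0): row=0b1000, col=0b0, row AND col = 0b0 = 0; 0 == 0 -> filled
(15,8): row=0b1111, col=0b1000, row AND col = 0b1000 = 8; 8 == 8 -> filled
(117,33): row=0b1110101, col=0b100001, row AND col = 0b100001 = 33; 33 == 33 -> filled
(148,77): row=0b10010100, col=0b1001101, row AND col = 0b100 = 4; 4 != 77 -> empty
(191,58): row=0b10111111, col=0b111010, row AND col = 0b111010 = 58; 58 == 58 -> filled
(199,168): row=0b11000111, col=0b10101000, row AND col = 0b10000000 = 128; 128 != 168 -> empty
(71,62): row=0b1000111, col=0b111110, row AND col = 0b110 = 6; 6 != 62 -> empty
(52,13): row=0b110100, col=0b1101, row AND col = 0b100 = 4; 4 != 13 -> empty

Answer: no no yes yes yes no yes no no no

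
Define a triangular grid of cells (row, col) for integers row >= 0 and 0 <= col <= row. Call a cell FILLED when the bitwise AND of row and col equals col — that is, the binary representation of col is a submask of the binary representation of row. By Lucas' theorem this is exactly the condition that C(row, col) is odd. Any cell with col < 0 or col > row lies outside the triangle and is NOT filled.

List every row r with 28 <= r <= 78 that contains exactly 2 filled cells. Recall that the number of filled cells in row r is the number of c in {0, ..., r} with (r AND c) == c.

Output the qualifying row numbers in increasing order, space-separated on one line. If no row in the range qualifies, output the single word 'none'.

Answer: 32 64

Derivation:
Row r has 2^popcount(r) filled cells, so we need popcount(r) = log2(2) = 1.
Scan r = 28..78 and keep those with exactly 1 one-bits:
r=28=11100 popcount=3 -> skip
r=29=11101 popcount=4 -> skip
r=30=11110 popcount=4 -> skip
r=31=11111 popcount=5 -> skip
r=32=100000 popcount=1 -> KEEP
r=33=100001 popcount=2 -> skip
r=34=100010 popcount=2 -> skip
r=35=100011 popcount=3 -> skip
r=36=100100 popcount=2 -> skip
r=37=100101 popcount=3 -> skip
r=38=100110 popcount=3 -> skip
r=39=100111 popcount=4 -> skip
r=40=101000 popcount=2 -> skip
r=41=101001 popcount=3 -> skip
r=42=101010 popcount=3 -> skip
r=43=101011 popcount=4 -> skip
r=44=101100 popcount=3 -> skip
r=45=101101 popcount=4 -> skip
r=46=101110 popcount=4 -> skip
r=47=101111 popcount=5 -> skip
r=48=110000 popcount=2 -> skip
r=49=110001 popcount=3 -> skip
r=50=110010 popcount=3 -> skip
r=51=110011 popcount=4 -> skip
r=52=110100 popcount=3 -> skip
r=53=110101 popcount=4 -> skip
r=54=110110 popcount=4 -> skip
r=55=110111 popcount=5 -> skip
r=56=111000 popcount=3 -> skip
r=57=111001 popcount=4 -> skip
r=58=111010 popcount=4 -> skip
r=59=111011 popcount=5 -> skip
r=60=111100 popcount=4 -> skip
r=61=111101 popcount=5 -> skip
r=62=111110 popcount=5 -> skip
r=63=111111 popcount=6 -> skip
r=64=1000000 popcount=1 -> KEEP
r=65=1000001 popcount=2 -> skip
r=66=1000010 popcount=2 -> skip
r=67=1000011 popcount=3 -> skip
r=68=1000100 popcount=2 -> skip
r=69=1000101 popcount=3 -> skip
r=70=1000110 popcount=3 -> skip
r=71=1000111 popcount=4 -> skip
r=72=1001000 popcount=2 -> skip
r=73=1001001 popcount=3 -> skip
r=74=1001010 popcount=3 -> skip
r=75=1001011 popcount=4 -> skip
r=76=1001100 popcount=3 -> skip
r=77=1001101 popcount=4 -> skip
r=78=1001110 popcount=4 -> skip
Kept rows: 32 64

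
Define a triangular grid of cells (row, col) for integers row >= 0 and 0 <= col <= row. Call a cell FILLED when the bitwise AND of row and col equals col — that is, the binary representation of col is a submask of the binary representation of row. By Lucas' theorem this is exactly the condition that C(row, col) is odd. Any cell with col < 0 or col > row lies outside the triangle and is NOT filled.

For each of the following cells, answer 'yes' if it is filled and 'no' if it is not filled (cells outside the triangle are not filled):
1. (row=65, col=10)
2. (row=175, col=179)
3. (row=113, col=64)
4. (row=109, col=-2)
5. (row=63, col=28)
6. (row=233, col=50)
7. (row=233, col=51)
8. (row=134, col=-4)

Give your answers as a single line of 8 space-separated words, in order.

(65,10): row=0b1000001, col=0b1010, row AND col = 0b0 = 0; 0 != 10 -> empty
(175,179): col outside [0, 175] -> not filled
(113,64): row=0b1110001, col=0b1000000, row AND col = 0b1000000 = 64; 64 == 64 -> filled
(109,-2): col outside [0, 109] -> not filled
(63,28): row=0b111111, col=0b11100, row AND col = 0b11100 = 28; 28 == 28 -> filled
(233,50): row=0b11101001, col=0b110010, row AND col = 0b100000 = 32; 32 != 50 -> empty
(233,51): row=0b11101001, col=0b110011, row AND col = 0b100001 = 33; 33 != 51 -> empty
(134,-4): col outside [0, 134] -> not filled

Answer: no no yes no yes no no no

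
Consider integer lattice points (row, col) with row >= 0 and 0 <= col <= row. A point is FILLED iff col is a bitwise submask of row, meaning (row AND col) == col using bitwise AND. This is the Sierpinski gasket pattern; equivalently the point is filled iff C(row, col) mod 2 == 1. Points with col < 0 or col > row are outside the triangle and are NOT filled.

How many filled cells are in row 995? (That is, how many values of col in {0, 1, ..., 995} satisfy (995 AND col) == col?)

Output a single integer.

995 in binary = 1111100011
popcount(995) = number of 1-bits in 1111100011 = 7
A col c satisfies (995 AND c) == c iff every set bit of c is also set in 995; each of the 7 set bits of 995 can independently be on or off in c.
count = 2^7 = 128

Answer: 128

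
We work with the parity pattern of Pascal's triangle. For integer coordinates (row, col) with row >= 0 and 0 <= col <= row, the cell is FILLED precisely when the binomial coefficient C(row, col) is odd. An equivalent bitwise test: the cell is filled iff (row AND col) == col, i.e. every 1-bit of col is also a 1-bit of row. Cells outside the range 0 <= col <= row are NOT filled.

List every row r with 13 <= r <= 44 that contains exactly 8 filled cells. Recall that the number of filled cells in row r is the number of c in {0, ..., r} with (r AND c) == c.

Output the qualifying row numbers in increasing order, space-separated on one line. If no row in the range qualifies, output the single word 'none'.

Row r has 2^popcount(r) filled cells, so we need popcount(r) = log2(8) = 3.
Scan r = 13..44 and keep those with exactly 3 one-bits:
r=13=1101 popcount=3 -> KEEP
r=14=1110 popcount=3 -> KEEP
r=15=1111 popcount=4 -> skip
r=16=10000 popcount=1 -> skip
r=17=10001 popcount=2 -> skip
r=18=10010 popcount=2 -> skip
r=19=10011 popcount=3 -> KEEP
r=20=10100 popcount=2 -> skip
r=21=10101 popcount=3 -> KEEP
r=22=10110 popcount=3 -> KEEP
r=23=10111 popcount=4 -> skip
r=24=11000 popcount=2 -> skip
r=25=11001 popcount=3 -> KEEP
r=26=11010 popcount=3 -> KEEP
r=27=11011 popcount=4 -> skip
r=28=11100 popcount=3 -> KEEP
r=29=11101 popcount=4 -> skip
r=30=11110 popcount=4 -> skip
r=31=11111 popcount=5 -> skip
r=32=100000 popcount=1 -> skip
r=33=100001 popcount=2 -> skip
r=34=100010 popcount=2 -> skip
r=35=100011 popcount=3 -> KEEP
r=36=100100 popcount=2 -> skip
r=37=100101 popcount=3 -> KEEP
r=38=100110 popcount=3 -> KEEP
r=39=100111 popcount=4 -> skip
r=40=101000 popcount=2 -> skip
r=41=101001 popcount=3 -> KEEP
r=42=101010 popcount=3 -> KEEP
r=43=101011 popcount=4 -> skip
r=44=101100 popcount=3 -> KEEP
Kept rows: 13 14 19 21 22 25 26 28 35 37 38 41 42 44

Answer: 13 14 19 21 22 25 26 28 35 37 38 41 42 44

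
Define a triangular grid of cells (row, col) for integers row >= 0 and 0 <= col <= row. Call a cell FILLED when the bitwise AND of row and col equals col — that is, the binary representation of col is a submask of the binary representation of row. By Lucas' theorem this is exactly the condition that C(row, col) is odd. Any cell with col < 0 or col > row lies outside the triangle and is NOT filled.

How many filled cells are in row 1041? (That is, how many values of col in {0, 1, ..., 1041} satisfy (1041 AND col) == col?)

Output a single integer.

1041 in binary = 10000010001
popcount(1041) = number of 1-bits in 10000010001 = 3
A col c satisfies (1041 AND c) == c iff every set bit of c is also set in 1041; each of the 3 set bits of 1041 can independently be on or off in c.
count = 2^3 = 8

Answer: 8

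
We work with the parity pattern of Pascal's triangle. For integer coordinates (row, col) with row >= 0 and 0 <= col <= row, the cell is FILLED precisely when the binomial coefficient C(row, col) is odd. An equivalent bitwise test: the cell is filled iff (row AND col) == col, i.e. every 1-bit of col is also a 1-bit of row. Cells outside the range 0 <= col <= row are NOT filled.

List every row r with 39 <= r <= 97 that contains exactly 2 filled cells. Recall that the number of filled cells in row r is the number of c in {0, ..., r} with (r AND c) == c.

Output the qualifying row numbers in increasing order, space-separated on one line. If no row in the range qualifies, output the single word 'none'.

Row r has 2^popcount(r) filled cells, so we need popcount(r) = log2(2) = 1.
Scan r = 39..97 and keep those with exactly 1 one-bits:
r=39=100111 popcount=4 -> skip
r=40=101000 popcount=2 -> skip
r=41=101001 popcount=3 -> skip
r=42=101010 popcount=3 -> skip
r=43=101011 popcount=4 -> skip
r=44=101100 popcount=3 -> skip
r=45=101101 popcount=4 -> skip
r=46=101110 popcount=4 -> skip
r=47=101111 popcount=5 -> skip
r=48=110000 popcount=2 -> skip
r=49=110001 popcount=3 -> skip
r=50=110010 popcount=3 -> skip
r=51=110011 popcount=4 -> skip
r=52=110100 popcount=3 -> skip
r=53=110101 popcount=4 -> skip
r=54=110110 popcount=4 -> skip
r=55=110111 popcount=5 -> skip
r=56=111000 popcount=3 -> skip
r=57=111001 popcount=4 -> skip
r=58=111010 popcount=4 -> skip
r=59=111011 popcount=5 -> skip
r=60=111100 popcount=4 -> skip
r=61=111101 popcount=5 -> skip
r=62=111110 popcount=5 -> skip
r=63=111111 popcount=6 -> skip
r=64=1000000 popcount=1 -> KEEP
r=65=1000001 popcount=2 -> skip
r=66=1000010 popcount=2 -> skip
r=67=1000011 popcount=3 -> skip
r=68=1000100 popcount=2 -> skip
r=69=1000101 popcount=3 -> skip
r=70=1000110 popcount=3 -> skip
r=71=1000111 popcount=4 -> skip
r=72=1001000 popcount=2 -> skip
r=73=1001001 popcount=3 -> skip
r=74=1001010 popcount=3 -> skip
r=75=1001011 popcount=4 -> skip
r=76=1001100 popcount=3 -> skip
r=77=1001101 popcount=4 -> skip
r=78=1001110 popcount=4 -> skip
r=79=1001111 popcount=5 -> skip
r=80=1010000 popcount=2 -> skip
r=81=1010001 popcount=3 -> skip
r=82=1010010 popcount=3 -> skip
r=83=1010011 popcount=4 -> skip
r=84=1010100 popcount=3 -> skip
r=85=1010101 popcount=4 -> skip
r=86=1010110 popcount=4 -> skip
r=87=1010111 popcount=5 -> skip
r=88=1011000 popcount=3 -> skip
r=89=1011001 popcount=4 -> skip
r=90=1011010 popcount=4 -> skip
r=91=1011011 popcount=5 -> skip
r=92=1011100 popcount=4 -> skip
r=93=1011101 popcount=5 -> skip
r=94=1011110 popcount=5 -> skip
r=95=1011111 popcount=6 -> skip
r=96=1100000 popcount=2 -> skip
r=97=1100001 popcount=3 -> skip
Kept rows: 64

Answer: 64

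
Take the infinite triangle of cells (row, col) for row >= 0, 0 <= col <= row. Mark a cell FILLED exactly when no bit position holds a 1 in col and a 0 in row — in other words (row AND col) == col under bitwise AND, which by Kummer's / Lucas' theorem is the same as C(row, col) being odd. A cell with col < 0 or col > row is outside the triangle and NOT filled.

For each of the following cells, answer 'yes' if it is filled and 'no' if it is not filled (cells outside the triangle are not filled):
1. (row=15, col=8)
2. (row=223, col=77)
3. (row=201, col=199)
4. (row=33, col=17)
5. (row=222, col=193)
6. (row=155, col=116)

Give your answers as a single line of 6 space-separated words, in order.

(15,8): row=0b1111, col=0b1000, row AND col = 0b1000 = 8; 8 == 8 -> filled
(223,77): row=0b11011111, col=0b1001101, row AND col = 0b1001101 = 77; 77 == 77 -> filled
(201,199): row=0b11001001, col=0b11000111, row AND col = 0b11000001 = 193; 193 != 199 -> empty
(33,17): row=0b100001, col=0b10001, row AND col = 0b1 = 1; 1 != 17 -> empty
(222,193): row=0b11011110, col=0b11000001, row AND col = 0b11000000 = 192; 192 != 193 -> empty
(155,116): row=0b10011011, col=0b1110100, row AND col = 0b10000 = 16; 16 != 116 -> empty

Answer: yes yes no no no no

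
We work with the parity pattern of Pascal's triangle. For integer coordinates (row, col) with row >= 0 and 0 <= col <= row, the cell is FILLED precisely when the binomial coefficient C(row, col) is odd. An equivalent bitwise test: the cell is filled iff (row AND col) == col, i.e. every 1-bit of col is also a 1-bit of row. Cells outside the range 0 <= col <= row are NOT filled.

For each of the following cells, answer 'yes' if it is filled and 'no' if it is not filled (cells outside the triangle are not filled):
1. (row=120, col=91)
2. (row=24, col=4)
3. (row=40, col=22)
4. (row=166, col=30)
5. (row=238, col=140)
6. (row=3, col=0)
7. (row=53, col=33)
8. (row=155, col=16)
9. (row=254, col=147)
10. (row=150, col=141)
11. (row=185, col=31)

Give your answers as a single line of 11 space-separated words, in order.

Answer: no no no no yes yes yes yes no no no

Derivation:
(120,91): row=0b1111000, col=0b1011011, row AND col = 0b1011000 = 88; 88 != 91 -> empty
(24,4): row=0b11000, col=0b100, row AND col = 0b0 = 0; 0 != 4 -> empty
(40,22): row=0b101000, col=0b10110, row AND col = 0b0 = 0; 0 != 22 -> empty
(166,30): row=0b10100110, col=0b11110, row AND col = 0b110 = 6; 6 != 30 -> empty
(238,140): row=0b11101110, col=0b10001100, row AND col = 0b10001100 = 140; 140 == 140 -> filled
(3,0): row=0b11, col=0b0, row AND col = 0b0 = 0; 0 == 0 -> filled
(53,33): row=0b110101, col=0b100001, row AND col = 0b100001 = 33; 33 == 33 -> filled
(155,16): row=0b10011011, col=0b10000, row AND col = 0b10000 = 16; 16 == 16 -> filled
(254,147): row=0b11111110, col=0b10010011, row AND col = 0b10010010 = 146; 146 != 147 -> empty
(150,141): row=0b10010110, col=0b10001101, row AND col = 0b10000100 = 132; 132 != 141 -> empty
(185,31): row=0b10111001, col=0b11111, row AND col = 0b11001 = 25; 25 != 31 -> empty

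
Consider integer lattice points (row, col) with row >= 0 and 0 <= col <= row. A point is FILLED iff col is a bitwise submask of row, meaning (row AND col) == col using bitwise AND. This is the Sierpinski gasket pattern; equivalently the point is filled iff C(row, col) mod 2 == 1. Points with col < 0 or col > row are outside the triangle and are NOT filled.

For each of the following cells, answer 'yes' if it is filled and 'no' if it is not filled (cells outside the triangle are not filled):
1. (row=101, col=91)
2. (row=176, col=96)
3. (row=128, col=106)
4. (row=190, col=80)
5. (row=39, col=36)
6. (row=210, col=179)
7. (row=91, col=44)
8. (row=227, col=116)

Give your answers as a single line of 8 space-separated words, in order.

Answer: no no no no yes no no no

Derivation:
(101,91): row=0b1100101, col=0b1011011, row AND col = 0b1000001 = 65; 65 != 91 -> empty
(176,96): row=0b10110000, col=0b1100000, row AND col = 0b100000 = 32; 32 != 96 -> empty
(128,106): row=0b10000000, col=0b1101010, row AND col = 0b0 = 0; 0 != 106 -> empty
(190,80): row=0b10111110, col=0b1010000, row AND col = 0b10000 = 16; 16 != 80 -> empty
(39,36): row=0b100111, col=0b100100, row AND col = 0b100100 = 36; 36 == 36 -> filled
(210,179): row=0b11010010, col=0b10110011, row AND col = 0b10010010 = 146; 146 != 179 -> empty
(91,44): row=0b1011011, col=0b101100, row AND col = 0b1000 = 8; 8 != 44 -> empty
(227,116): row=0b11100011, col=0b1110100, row AND col = 0b1100000 = 96; 96 != 116 -> empty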